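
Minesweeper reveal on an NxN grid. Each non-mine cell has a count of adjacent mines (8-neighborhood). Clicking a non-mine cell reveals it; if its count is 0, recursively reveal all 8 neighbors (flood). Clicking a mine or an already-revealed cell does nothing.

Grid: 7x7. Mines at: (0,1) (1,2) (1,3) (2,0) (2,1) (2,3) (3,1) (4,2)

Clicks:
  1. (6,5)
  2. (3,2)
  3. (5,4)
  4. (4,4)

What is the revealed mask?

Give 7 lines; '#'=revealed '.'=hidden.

Answer: ....###
....###
....###
..#####
##.####
#######
#######

Derivation:
Click 1 (6,5) count=0: revealed 33 new [(0,4) (0,5) (0,6) (1,4) (1,5) (1,6) (2,4) (2,5) (2,6) (3,3) (3,4) (3,5) (3,6) (4,0) (4,1) (4,3) (4,4) (4,5) (4,6) (5,0) (5,1) (5,2) (5,3) (5,4) (5,5) (5,6) (6,0) (6,1) (6,2) (6,3) (6,4) (6,5) (6,6)] -> total=33
Click 2 (3,2) count=4: revealed 1 new [(3,2)] -> total=34
Click 3 (5,4) count=0: revealed 0 new [(none)] -> total=34
Click 4 (4,4) count=0: revealed 0 new [(none)] -> total=34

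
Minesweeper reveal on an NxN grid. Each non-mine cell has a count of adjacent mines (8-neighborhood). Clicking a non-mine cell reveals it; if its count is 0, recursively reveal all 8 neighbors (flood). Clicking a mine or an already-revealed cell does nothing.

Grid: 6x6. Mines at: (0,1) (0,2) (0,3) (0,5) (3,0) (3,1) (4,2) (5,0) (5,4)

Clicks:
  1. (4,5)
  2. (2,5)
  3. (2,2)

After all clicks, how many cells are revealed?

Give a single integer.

Click 1 (4,5) count=1: revealed 1 new [(4,5)] -> total=1
Click 2 (2,5) count=0: revealed 14 new [(1,2) (1,3) (1,4) (1,5) (2,2) (2,3) (2,4) (2,5) (3,2) (3,3) (3,4) (3,5) (4,3) (4,4)] -> total=15
Click 3 (2,2) count=1: revealed 0 new [(none)] -> total=15

Answer: 15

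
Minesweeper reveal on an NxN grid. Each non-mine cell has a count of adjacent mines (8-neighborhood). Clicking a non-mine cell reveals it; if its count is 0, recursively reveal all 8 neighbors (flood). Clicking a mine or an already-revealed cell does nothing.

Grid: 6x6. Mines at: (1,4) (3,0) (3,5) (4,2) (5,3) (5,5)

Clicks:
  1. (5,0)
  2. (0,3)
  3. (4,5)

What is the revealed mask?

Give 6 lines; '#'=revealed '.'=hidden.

Click 1 (5,0) count=0: revealed 4 new [(4,0) (4,1) (5,0) (5,1)] -> total=4
Click 2 (0,3) count=1: revealed 1 new [(0,3)] -> total=5
Click 3 (4,5) count=2: revealed 1 new [(4,5)] -> total=6

Answer: ...#..
......
......
......
##...#
##....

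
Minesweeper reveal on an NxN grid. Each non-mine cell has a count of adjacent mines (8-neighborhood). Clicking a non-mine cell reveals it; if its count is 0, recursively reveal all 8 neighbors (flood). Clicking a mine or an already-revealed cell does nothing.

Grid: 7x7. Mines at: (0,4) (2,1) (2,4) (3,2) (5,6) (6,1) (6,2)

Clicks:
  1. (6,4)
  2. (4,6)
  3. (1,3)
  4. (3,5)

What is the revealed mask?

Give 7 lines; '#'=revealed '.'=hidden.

Click 1 (6,4) count=0: revealed 12 new [(3,3) (3,4) (3,5) (4,3) (4,4) (4,5) (5,3) (5,4) (5,5) (6,3) (6,4) (6,5)] -> total=12
Click 2 (4,6) count=1: revealed 1 new [(4,6)] -> total=13
Click 3 (1,3) count=2: revealed 1 new [(1,3)] -> total=14
Click 4 (3,5) count=1: revealed 0 new [(none)] -> total=14

Answer: .......
...#...
.......
...###.
...####
...###.
...###.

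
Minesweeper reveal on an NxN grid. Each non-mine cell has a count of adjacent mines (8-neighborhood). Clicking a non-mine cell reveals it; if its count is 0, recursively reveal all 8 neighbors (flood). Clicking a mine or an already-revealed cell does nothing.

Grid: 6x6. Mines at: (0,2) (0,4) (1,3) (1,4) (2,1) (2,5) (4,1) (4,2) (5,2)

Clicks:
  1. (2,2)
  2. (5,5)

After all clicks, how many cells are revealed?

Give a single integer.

Answer: 10

Derivation:
Click 1 (2,2) count=2: revealed 1 new [(2,2)] -> total=1
Click 2 (5,5) count=0: revealed 9 new [(3,3) (3,4) (3,5) (4,3) (4,4) (4,5) (5,3) (5,4) (5,5)] -> total=10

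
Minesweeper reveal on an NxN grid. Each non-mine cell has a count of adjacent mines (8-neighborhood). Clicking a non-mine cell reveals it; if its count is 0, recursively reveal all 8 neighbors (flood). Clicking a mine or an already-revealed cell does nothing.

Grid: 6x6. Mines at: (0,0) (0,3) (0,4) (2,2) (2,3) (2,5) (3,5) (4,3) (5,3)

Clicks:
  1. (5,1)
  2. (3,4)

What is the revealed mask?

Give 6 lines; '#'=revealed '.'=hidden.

Answer: ......
##....
##....
###.#.
###...
###...

Derivation:
Click 1 (5,1) count=0: revealed 13 new [(1,0) (1,1) (2,0) (2,1) (3,0) (3,1) (3,2) (4,0) (4,1) (4,2) (5,0) (5,1) (5,2)] -> total=13
Click 2 (3,4) count=4: revealed 1 new [(3,4)] -> total=14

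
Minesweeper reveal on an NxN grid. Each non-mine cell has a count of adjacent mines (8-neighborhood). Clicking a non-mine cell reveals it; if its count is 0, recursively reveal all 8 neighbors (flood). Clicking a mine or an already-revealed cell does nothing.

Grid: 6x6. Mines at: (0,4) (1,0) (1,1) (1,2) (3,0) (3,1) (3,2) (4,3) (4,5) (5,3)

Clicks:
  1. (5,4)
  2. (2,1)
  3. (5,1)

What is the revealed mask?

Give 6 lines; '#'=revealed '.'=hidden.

Answer: ......
......
.#....
......
###...
###.#.

Derivation:
Click 1 (5,4) count=3: revealed 1 new [(5,4)] -> total=1
Click 2 (2,1) count=6: revealed 1 new [(2,1)] -> total=2
Click 3 (5,1) count=0: revealed 6 new [(4,0) (4,1) (4,2) (5,0) (5,1) (5,2)] -> total=8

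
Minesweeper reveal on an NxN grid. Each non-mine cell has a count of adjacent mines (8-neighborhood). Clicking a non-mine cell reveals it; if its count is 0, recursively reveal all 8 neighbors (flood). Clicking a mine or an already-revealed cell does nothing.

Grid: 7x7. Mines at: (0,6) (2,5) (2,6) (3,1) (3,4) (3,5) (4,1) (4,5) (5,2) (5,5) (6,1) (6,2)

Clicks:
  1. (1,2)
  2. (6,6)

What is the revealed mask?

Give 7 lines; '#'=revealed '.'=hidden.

Answer: ######.
######.
#####..
.......
.......
.......
......#

Derivation:
Click 1 (1,2) count=0: revealed 17 new [(0,0) (0,1) (0,2) (0,3) (0,4) (0,5) (1,0) (1,1) (1,2) (1,3) (1,4) (1,5) (2,0) (2,1) (2,2) (2,3) (2,4)] -> total=17
Click 2 (6,6) count=1: revealed 1 new [(6,6)] -> total=18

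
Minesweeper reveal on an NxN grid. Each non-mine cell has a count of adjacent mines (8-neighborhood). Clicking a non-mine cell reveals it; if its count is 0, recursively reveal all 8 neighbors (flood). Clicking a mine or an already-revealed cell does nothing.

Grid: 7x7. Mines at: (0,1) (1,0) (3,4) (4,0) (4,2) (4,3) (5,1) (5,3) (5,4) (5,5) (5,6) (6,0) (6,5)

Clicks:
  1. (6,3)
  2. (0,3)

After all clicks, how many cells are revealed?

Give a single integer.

Answer: 25

Derivation:
Click 1 (6,3) count=2: revealed 1 new [(6,3)] -> total=1
Click 2 (0,3) count=0: revealed 24 new [(0,2) (0,3) (0,4) (0,5) (0,6) (1,1) (1,2) (1,3) (1,4) (1,5) (1,6) (2,1) (2,2) (2,3) (2,4) (2,5) (2,6) (3,1) (3,2) (3,3) (3,5) (3,6) (4,5) (4,6)] -> total=25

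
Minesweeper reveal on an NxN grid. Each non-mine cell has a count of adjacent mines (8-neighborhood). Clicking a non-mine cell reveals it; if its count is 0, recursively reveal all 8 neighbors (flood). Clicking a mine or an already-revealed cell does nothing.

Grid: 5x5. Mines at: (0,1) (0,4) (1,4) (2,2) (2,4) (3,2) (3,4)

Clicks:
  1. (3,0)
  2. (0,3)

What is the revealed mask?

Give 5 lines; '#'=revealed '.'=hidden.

Answer: ...#.
##...
##...
##...
##...

Derivation:
Click 1 (3,0) count=0: revealed 8 new [(1,0) (1,1) (2,0) (2,1) (3,0) (3,1) (4,0) (4,1)] -> total=8
Click 2 (0,3) count=2: revealed 1 new [(0,3)] -> total=9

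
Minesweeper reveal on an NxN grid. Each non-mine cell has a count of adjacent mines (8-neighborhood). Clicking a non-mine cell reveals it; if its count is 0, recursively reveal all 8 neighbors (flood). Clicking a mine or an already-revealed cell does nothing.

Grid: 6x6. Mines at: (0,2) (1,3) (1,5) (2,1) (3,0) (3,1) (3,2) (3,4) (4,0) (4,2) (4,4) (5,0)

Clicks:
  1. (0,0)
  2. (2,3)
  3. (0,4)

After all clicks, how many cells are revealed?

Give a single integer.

Click 1 (0,0) count=0: revealed 4 new [(0,0) (0,1) (1,0) (1,1)] -> total=4
Click 2 (2,3) count=3: revealed 1 new [(2,3)] -> total=5
Click 3 (0,4) count=2: revealed 1 new [(0,4)] -> total=6

Answer: 6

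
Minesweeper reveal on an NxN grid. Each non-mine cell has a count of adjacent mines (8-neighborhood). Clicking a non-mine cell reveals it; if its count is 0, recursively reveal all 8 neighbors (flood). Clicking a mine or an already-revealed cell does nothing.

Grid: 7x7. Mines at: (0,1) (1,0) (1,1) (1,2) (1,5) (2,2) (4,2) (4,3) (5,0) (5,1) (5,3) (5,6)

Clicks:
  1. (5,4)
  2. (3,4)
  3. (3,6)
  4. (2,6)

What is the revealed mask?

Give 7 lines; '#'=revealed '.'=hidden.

Click 1 (5,4) count=2: revealed 1 new [(5,4)] -> total=1
Click 2 (3,4) count=1: revealed 1 new [(3,4)] -> total=2
Click 3 (3,6) count=0: revealed 8 new [(2,4) (2,5) (2,6) (3,5) (3,6) (4,4) (4,5) (4,6)] -> total=10
Click 4 (2,6) count=1: revealed 0 new [(none)] -> total=10

Answer: .......
.......
....###
....###
....###
....#..
.......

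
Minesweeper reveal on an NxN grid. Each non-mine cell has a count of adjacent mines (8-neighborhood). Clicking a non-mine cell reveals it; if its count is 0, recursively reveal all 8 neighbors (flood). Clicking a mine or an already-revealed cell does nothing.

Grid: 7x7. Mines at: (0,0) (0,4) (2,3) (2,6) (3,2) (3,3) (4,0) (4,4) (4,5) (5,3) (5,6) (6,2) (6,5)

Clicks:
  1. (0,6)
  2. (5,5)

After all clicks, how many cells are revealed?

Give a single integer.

Click 1 (0,6) count=0: revealed 4 new [(0,5) (0,6) (1,5) (1,6)] -> total=4
Click 2 (5,5) count=4: revealed 1 new [(5,5)] -> total=5

Answer: 5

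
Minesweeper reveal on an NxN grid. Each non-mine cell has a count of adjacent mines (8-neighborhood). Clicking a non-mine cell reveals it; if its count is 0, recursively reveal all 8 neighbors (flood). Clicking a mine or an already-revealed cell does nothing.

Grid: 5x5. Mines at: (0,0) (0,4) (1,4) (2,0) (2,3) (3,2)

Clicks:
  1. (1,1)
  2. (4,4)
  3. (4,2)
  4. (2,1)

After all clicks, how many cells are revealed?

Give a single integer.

Click 1 (1,1) count=2: revealed 1 new [(1,1)] -> total=1
Click 2 (4,4) count=0: revealed 4 new [(3,3) (3,4) (4,3) (4,4)] -> total=5
Click 3 (4,2) count=1: revealed 1 new [(4,2)] -> total=6
Click 4 (2,1) count=2: revealed 1 new [(2,1)] -> total=7

Answer: 7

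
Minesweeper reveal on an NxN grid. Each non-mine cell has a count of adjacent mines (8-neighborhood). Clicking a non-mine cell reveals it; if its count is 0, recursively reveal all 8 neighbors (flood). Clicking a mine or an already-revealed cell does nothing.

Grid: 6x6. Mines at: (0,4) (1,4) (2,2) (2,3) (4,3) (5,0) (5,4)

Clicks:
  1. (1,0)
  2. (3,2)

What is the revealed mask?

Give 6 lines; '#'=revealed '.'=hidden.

Click 1 (1,0) count=0: revealed 14 new [(0,0) (0,1) (0,2) (0,3) (1,0) (1,1) (1,2) (1,3) (2,0) (2,1) (3,0) (3,1) (4,0) (4,1)] -> total=14
Click 2 (3,2) count=3: revealed 1 new [(3,2)] -> total=15

Answer: ####..
####..
##....
###...
##....
......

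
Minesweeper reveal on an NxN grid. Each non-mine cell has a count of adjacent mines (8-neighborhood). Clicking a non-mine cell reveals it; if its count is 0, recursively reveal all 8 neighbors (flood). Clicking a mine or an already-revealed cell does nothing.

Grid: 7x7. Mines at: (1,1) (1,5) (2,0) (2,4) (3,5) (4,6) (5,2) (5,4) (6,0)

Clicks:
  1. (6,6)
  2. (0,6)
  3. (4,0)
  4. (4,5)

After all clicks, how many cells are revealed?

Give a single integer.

Click 1 (6,6) count=0: revealed 4 new [(5,5) (5,6) (6,5) (6,6)] -> total=4
Click 2 (0,6) count=1: revealed 1 new [(0,6)] -> total=5
Click 3 (4,0) count=0: revealed 6 new [(3,0) (3,1) (4,0) (4,1) (5,0) (5,1)] -> total=11
Click 4 (4,5) count=3: revealed 1 new [(4,5)] -> total=12

Answer: 12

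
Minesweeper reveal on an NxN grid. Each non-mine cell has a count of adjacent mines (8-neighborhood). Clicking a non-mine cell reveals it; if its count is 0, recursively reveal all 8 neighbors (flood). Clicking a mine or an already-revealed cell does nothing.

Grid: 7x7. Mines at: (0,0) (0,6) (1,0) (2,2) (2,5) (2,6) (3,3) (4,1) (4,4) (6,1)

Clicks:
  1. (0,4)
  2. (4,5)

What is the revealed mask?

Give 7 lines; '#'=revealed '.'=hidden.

Click 1 (0,4) count=0: revealed 10 new [(0,1) (0,2) (0,3) (0,4) (0,5) (1,1) (1,2) (1,3) (1,4) (1,5)] -> total=10
Click 2 (4,5) count=1: revealed 1 new [(4,5)] -> total=11

Answer: .#####.
.#####.
.......
.......
.....#.
.......
.......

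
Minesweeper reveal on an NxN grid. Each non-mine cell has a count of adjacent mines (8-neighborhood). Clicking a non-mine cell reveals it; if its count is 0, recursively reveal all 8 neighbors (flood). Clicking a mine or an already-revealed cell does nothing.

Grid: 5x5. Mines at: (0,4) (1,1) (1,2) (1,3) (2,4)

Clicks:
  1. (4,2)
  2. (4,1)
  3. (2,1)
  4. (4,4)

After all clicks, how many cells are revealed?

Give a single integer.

Click 1 (4,2) count=0: revealed 14 new [(2,0) (2,1) (2,2) (2,3) (3,0) (3,1) (3,2) (3,3) (3,4) (4,0) (4,1) (4,2) (4,3) (4,4)] -> total=14
Click 2 (4,1) count=0: revealed 0 new [(none)] -> total=14
Click 3 (2,1) count=2: revealed 0 new [(none)] -> total=14
Click 4 (4,4) count=0: revealed 0 new [(none)] -> total=14

Answer: 14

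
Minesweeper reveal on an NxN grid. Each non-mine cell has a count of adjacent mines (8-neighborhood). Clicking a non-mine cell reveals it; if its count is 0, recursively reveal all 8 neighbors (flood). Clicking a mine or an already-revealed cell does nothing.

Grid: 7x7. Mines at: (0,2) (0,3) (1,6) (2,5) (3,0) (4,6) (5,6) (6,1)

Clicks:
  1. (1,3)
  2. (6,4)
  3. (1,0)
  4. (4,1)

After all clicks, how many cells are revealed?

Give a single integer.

Answer: 31

Derivation:
Click 1 (1,3) count=2: revealed 1 new [(1,3)] -> total=1
Click 2 (6,4) count=0: revealed 26 new [(1,1) (1,2) (1,4) (2,1) (2,2) (2,3) (2,4) (3,1) (3,2) (3,3) (3,4) (3,5) (4,1) (4,2) (4,3) (4,4) (4,5) (5,1) (5,2) (5,3) (5,4) (5,5) (6,2) (6,3) (6,4) (6,5)] -> total=27
Click 3 (1,0) count=0: revealed 4 new [(0,0) (0,1) (1,0) (2,0)] -> total=31
Click 4 (4,1) count=1: revealed 0 new [(none)] -> total=31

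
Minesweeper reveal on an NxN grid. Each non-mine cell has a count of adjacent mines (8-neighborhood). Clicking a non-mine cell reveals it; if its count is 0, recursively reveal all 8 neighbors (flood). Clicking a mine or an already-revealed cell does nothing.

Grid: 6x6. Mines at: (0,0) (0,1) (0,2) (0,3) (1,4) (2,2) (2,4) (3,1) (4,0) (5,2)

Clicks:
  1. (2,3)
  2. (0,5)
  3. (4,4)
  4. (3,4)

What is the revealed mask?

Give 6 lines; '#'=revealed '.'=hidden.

Click 1 (2,3) count=3: revealed 1 new [(2,3)] -> total=1
Click 2 (0,5) count=1: revealed 1 new [(0,5)] -> total=2
Click 3 (4,4) count=0: revealed 9 new [(3,3) (3,4) (3,5) (4,3) (4,4) (4,5) (5,3) (5,4) (5,5)] -> total=11
Click 4 (3,4) count=1: revealed 0 new [(none)] -> total=11

Answer: .....#
......
...#..
...###
...###
...###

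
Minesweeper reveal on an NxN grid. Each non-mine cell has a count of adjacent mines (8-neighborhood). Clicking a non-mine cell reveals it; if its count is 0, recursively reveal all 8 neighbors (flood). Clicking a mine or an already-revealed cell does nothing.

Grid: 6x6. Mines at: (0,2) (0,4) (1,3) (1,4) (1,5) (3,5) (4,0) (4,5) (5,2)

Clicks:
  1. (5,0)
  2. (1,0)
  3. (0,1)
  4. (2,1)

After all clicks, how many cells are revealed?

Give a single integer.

Click 1 (5,0) count=1: revealed 1 new [(5,0)] -> total=1
Click 2 (1,0) count=0: revealed 19 new [(0,0) (0,1) (1,0) (1,1) (1,2) (2,0) (2,1) (2,2) (2,3) (2,4) (3,0) (3,1) (3,2) (3,3) (3,4) (4,1) (4,2) (4,3) (4,4)] -> total=20
Click 3 (0,1) count=1: revealed 0 new [(none)] -> total=20
Click 4 (2,1) count=0: revealed 0 new [(none)] -> total=20

Answer: 20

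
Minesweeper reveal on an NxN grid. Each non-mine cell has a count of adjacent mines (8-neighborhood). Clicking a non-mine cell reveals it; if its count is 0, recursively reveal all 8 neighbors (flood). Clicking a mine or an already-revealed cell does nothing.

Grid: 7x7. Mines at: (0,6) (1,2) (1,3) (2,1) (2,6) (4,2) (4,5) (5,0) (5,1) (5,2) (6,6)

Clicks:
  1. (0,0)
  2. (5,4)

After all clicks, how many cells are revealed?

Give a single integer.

Click 1 (0,0) count=0: revealed 4 new [(0,0) (0,1) (1,0) (1,1)] -> total=4
Click 2 (5,4) count=1: revealed 1 new [(5,4)] -> total=5

Answer: 5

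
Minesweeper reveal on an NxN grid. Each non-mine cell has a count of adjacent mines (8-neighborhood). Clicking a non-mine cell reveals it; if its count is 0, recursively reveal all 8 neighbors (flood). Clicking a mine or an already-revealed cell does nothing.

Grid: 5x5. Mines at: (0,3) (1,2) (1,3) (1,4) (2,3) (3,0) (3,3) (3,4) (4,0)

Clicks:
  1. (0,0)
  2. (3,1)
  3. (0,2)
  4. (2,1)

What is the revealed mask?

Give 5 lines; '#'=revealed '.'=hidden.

Click 1 (0,0) count=0: revealed 6 new [(0,0) (0,1) (1,0) (1,1) (2,0) (2,1)] -> total=6
Click 2 (3,1) count=2: revealed 1 new [(3,1)] -> total=7
Click 3 (0,2) count=3: revealed 1 new [(0,2)] -> total=8
Click 4 (2,1) count=2: revealed 0 new [(none)] -> total=8

Answer: ###..
##...
##...
.#...
.....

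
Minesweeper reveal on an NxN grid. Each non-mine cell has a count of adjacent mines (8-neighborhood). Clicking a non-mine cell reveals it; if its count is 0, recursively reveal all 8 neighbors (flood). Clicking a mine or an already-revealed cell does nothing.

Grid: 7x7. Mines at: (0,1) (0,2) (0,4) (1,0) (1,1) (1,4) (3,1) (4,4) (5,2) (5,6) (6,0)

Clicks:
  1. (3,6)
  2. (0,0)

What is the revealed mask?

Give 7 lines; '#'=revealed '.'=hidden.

Click 1 (3,6) count=0: revealed 10 new [(0,5) (0,6) (1,5) (1,6) (2,5) (2,6) (3,5) (3,6) (4,5) (4,6)] -> total=10
Click 2 (0,0) count=3: revealed 1 new [(0,0)] -> total=11

Answer: #....##
.....##
.....##
.....##
.....##
.......
.......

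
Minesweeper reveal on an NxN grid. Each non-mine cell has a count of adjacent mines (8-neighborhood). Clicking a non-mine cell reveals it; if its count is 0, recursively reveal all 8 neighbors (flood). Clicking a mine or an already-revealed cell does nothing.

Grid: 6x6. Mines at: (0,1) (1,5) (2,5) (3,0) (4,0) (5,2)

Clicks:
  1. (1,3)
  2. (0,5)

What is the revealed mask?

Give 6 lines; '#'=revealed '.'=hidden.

Click 1 (1,3) count=0: revealed 24 new [(0,2) (0,3) (0,4) (1,1) (1,2) (1,3) (1,4) (2,1) (2,2) (2,3) (2,4) (3,1) (3,2) (3,3) (3,4) (3,5) (4,1) (4,2) (4,3) (4,4) (4,5) (5,3) (5,4) (5,5)] -> total=24
Click 2 (0,5) count=1: revealed 1 new [(0,5)] -> total=25

Answer: ..####
.####.
.####.
.#####
.#####
...###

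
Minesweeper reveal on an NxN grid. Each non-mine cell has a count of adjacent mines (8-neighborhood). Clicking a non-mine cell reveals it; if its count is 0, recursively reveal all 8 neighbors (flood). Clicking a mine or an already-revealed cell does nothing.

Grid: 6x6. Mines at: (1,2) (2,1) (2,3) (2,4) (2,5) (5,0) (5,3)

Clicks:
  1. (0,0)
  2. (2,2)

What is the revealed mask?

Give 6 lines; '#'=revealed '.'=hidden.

Click 1 (0,0) count=0: revealed 4 new [(0,0) (0,1) (1,0) (1,1)] -> total=4
Click 2 (2,2) count=3: revealed 1 new [(2,2)] -> total=5

Answer: ##....
##....
..#...
......
......
......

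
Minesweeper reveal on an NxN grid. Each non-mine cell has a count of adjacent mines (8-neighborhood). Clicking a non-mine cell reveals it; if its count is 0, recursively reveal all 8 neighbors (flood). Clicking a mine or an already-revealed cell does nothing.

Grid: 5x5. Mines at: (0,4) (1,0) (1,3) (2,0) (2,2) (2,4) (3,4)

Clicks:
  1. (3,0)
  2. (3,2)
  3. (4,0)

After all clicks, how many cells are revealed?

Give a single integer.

Click 1 (3,0) count=1: revealed 1 new [(3,0)] -> total=1
Click 2 (3,2) count=1: revealed 1 new [(3,2)] -> total=2
Click 3 (4,0) count=0: revealed 6 new [(3,1) (3,3) (4,0) (4,1) (4,2) (4,3)] -> total=8

Answer: 8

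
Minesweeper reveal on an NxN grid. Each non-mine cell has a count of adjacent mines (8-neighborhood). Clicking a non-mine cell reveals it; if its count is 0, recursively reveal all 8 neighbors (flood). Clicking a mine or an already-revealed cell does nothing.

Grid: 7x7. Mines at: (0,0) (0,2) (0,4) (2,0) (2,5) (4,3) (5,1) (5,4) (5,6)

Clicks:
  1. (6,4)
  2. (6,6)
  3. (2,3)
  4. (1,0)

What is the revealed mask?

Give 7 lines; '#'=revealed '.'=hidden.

Answer: .......
#####..
.####..
.####..
.......
.......
....#.#

Derivation:
Click 1 (6,4) count=1: revealed 1 new [(6,4)] -> total=1
Click 2 (6,6) count=1: revealed 1 new [(6,6)] -> total=2
Click 3 (2,3) count=0: revealed 12 new [(1,1) (1,2) (1,3) (1,4) (2,1) (2,2) (2,3) (2,4) (3,1) (3,2) (3,3) (3,4)] -> total=14
Click 4 (1,0) count=2: revealed 1 new [(1,0)] -> total=15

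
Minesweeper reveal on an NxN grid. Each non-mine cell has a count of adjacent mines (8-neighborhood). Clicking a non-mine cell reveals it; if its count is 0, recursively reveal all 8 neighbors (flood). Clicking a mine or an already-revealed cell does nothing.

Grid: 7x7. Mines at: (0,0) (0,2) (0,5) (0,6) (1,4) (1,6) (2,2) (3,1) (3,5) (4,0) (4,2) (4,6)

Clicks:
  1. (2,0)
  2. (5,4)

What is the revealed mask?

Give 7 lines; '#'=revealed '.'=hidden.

Click 1 (2,0) count=1: revealed 1 new [(2,0)] -> total=1
Click 2 (5,4) count=0: revealed 17 new [(4,3) (4,4) (4,5) (5,0) (5,1) (5,2) (5,3) (5,4) (5,5) (5,6) (6,0) (6,1) (6,2) (6,3) (6,4) (6,5) (6,6)] -> total=18

Answer: .......
.......
#......
.......
...###.
#######
#######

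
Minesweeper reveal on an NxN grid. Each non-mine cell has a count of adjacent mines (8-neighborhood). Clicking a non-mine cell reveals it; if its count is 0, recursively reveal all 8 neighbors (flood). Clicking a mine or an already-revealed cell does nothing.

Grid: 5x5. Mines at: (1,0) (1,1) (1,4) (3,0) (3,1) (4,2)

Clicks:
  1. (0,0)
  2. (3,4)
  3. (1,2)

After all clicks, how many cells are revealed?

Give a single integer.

Click 1 (0,0) count=2: revealed 1 new [(0,0)] -> total=1
Click 2 (3,4) count=0: revealed 6 new [(2,3) (2,4) (3,3) (3,4) (4,3) (4,4)] -> total=7
Click 3 (1,2) count=1: revealed 1 new [(1,2)] -> total=8

Answer: 8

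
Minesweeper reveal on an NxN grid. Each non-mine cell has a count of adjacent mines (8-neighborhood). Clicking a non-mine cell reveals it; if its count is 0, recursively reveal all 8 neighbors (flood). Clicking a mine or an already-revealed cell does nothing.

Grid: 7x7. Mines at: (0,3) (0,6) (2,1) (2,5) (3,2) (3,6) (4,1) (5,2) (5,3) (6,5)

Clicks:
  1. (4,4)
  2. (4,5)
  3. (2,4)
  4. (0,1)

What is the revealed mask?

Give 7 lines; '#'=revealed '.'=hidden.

Click 1 (4,4) count=1: revealed 1 new [(4,4)] -> total=1
Click 2 (4,5) count=1: revealed 1 new [(4,5)] -> total=2
Click 3 (2,4) count=1: revealed 1 new [(2,4)] -> total=3
Click 4 (0,1) count=0: revealed 6 new [(0,0) (0,1) (0,2) (1,0) (1,1) (1,2)] -> total=9

Answer: ###....
###....
....#..
.......
....##.
.......
.......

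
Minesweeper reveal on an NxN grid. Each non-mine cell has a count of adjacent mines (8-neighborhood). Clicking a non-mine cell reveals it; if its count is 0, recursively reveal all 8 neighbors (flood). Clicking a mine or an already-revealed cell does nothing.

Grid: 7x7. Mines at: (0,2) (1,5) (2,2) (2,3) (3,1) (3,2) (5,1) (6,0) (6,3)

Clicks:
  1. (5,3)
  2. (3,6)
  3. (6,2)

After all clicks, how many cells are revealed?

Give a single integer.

Answer: 19

Derivation:
Click 1 (5,3) count=1: revealed 1 new [(5,3)] -> total=1
Click 2 (3,6) count=0: revealed 17 new [(2,4) (2,5) (2,6) (3,3) (3,4) (3,5) (3,6) (4,3) (4,4) (4,5) (4,6) (5,4) (5,5) (5,6) (6,4) (6,5) (6,6)] -> total=18
Click 3 (6,2) count=2: revealed 1 new [(6,2)] -> total=19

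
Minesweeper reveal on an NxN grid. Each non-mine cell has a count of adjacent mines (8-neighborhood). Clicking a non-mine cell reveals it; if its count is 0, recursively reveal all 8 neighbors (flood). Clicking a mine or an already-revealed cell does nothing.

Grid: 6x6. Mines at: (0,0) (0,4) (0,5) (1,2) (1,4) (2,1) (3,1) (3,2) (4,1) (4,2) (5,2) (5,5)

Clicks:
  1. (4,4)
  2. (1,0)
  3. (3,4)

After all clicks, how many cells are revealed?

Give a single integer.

Answer: 10

Derivation:
Click 1 (4,4) count=1: revealed 1 new [(4,4)] -> total=1
Click 2 (1,0) count=2: revealed 1 new [(1,0)] -> total=2
Click 3 (3,4) count=0: revealed 8 new [(2,3) (2,4) (2,5) (3,3) (3,4) (3,5) (4,3) (4,5)] -> total=10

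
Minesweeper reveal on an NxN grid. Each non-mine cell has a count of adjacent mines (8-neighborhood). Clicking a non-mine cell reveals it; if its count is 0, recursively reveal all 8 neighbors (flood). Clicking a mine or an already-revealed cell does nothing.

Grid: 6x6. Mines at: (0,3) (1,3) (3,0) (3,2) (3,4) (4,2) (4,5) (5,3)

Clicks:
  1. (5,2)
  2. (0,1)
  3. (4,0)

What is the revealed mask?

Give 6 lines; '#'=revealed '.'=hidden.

Answer: ###...
###...
###...
......
#.....
..#...

Derivation:
Click 1 (5,2) count=2: revealed 1 new [(5,2)] -> total=1
Click 2 (0,1) count=0: revealed 9 new [(0,0) (0,1) (0,2) (1,0) (1,1) (1,2) (2,0) (2,1) (2,2)] -> total=10
Click 3 (4,0) count=1: revealed 1 new [(4,0)] -> total=11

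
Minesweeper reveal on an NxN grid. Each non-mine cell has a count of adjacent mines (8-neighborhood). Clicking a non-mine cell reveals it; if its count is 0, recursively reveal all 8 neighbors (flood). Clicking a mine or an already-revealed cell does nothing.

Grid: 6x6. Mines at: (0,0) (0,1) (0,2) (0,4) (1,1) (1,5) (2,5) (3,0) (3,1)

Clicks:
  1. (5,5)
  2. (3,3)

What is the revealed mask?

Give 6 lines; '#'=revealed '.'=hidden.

Click 1 (5,5) count=0: revealed 22 new [(1,2) (1,3) (1,4) (2,2) (2,3) (2,4) (3,2) (3,3) (3,4) (3,5) (4,0) (4,1) (4,2) (4,3) (4,4) (4,5) (5,0) (5,1) (5,2) (5,3) (5,4) (5,5)] -> total=22
Click 2 (3,3) count=0: revealed 0 new [(none)] -> total=22

Answer: ......
..###.
..###.
..####
######
######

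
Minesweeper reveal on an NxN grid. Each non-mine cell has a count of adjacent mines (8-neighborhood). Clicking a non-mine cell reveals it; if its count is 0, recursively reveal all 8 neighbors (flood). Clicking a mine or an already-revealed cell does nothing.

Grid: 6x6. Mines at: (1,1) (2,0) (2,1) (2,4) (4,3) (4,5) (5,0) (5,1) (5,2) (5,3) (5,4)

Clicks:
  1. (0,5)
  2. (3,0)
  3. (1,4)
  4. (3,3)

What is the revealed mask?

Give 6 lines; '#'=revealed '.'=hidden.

Answer: ..####
..####
......
#..#..
......
......

Derivation:
Click 1 (0,5) count=0: revealed 8 new [(0,2) (0,3) (0,4) (0,5) (1,2) (1,3) (1,4) (1,5)] -> total=8
Click 2 (3,0) count=2: revealed 1 new [(3,0)] -> total=9
Click 3 (1,4) count=1: revealed 0 new [(none)] -> total=9
Click 4 (3,3) count=2: revealed 1 new [(3,3)] -> total=10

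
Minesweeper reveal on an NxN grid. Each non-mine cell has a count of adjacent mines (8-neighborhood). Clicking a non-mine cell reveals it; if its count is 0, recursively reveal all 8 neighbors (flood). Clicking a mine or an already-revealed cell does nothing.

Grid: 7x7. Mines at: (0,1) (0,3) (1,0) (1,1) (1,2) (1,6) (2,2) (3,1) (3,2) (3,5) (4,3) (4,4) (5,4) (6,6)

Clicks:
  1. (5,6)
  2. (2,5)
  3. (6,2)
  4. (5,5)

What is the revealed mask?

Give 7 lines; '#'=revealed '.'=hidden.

Click 1 (5,6) count=1: revealed 1 new [(5,6)] -> total=1
Click 2 (2,5) count=2: revealed 1 new [(2,5)] -> total=2
Click 3 (6,2) count=0: revealed 11 new [(4,0) (4,1) (4,2) (5,0) (5,1) (5,2) (5,3) (6,0) (6,1) (6,2) (6,3)] -> total=13
Click 4 (5,5) count=3: revealed 1 new [(5,5)] -> total=14

Answer: .......
.......
.....#.
.......
###....
####.##
####...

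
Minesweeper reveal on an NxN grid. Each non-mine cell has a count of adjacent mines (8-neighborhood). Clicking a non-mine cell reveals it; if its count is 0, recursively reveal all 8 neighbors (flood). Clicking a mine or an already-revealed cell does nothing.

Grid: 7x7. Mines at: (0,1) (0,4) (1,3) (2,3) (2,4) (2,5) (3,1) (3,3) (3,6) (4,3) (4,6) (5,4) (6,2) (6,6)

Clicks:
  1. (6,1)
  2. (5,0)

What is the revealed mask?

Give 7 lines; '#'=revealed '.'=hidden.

Answer: .......
.......
.......
.......
##.....
##.....
##.....

Derivation:
Click 1 (6,1) count=1: revealed 1 new [(6,1)] -> total=1
Click 2 (5,0) count=0: revealed 5 new [(4,0) (4,1) (5,0) (5,1) (6,0)] -> total=6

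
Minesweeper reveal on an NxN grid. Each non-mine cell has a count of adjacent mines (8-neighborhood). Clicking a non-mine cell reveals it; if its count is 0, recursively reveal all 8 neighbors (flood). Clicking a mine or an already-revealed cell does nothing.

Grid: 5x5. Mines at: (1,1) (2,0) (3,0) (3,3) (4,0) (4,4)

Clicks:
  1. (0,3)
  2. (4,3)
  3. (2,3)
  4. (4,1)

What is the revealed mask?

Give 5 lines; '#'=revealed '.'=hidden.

Click 1 (0,3) count=0: revealed 9 new [(0,2) (0,3) (0,4) (1,2) (1,3) (1,4) (2,2) (2,3) (2,4)] -> total=9
Click 2 (4,3) count=2: revealed 1 new [(4,3)] -> total=10
Click 3 (2,3) count=1: revealed 0 new [(none)] -> total=10
Click 4 (4,1) count=2: revealed 1 new [(4,1)] -> total=11

Answer: ..###
..###
..###
.....
.#.#.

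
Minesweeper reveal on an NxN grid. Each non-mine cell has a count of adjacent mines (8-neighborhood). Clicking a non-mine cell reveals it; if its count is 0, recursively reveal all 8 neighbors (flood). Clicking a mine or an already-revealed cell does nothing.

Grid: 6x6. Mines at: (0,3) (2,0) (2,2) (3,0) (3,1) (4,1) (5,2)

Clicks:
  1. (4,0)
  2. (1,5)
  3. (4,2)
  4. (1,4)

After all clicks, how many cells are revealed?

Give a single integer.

Click 1 (4,0) count=3: revealed 1 new [(4,0)] -> total=1
Click 2 (1,5) count=0: revealed 17 new [(0,4) (0,5) (1,3) (1,4) (1,5) (2,3) (2,4) (2,5) (3,3) (3,4) (3,5) (4,3) (4,4) (4,5) (5,3) (5,4) (5,5)] -> total=18
Click 3 (4,2) count=3: revealed 1 new [(4,2)] -> total=19
Click 4 (1,4) count=1: revealed 0 new [(none)] -> total=19

Answer: 19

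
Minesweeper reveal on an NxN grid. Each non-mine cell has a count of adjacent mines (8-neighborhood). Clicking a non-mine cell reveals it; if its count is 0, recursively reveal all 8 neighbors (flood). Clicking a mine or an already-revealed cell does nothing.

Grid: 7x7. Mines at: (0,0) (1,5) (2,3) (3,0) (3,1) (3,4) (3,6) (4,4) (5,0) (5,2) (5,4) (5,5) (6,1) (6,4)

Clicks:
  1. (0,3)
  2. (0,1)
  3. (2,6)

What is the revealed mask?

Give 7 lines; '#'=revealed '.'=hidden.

Click 1 (0,3) count=0: revealed 8 new [(0,1) (0,2) (0,3) (0,4) (1,1) (1,2) (1,3) (1,4)] -> total=8
Click 2 (0,1) count=1: revealed 0 new [(none)] -> total=8
Click 3 (2,6) count=2: revealed 1 new [(2,6)] -> total=9

Answer: .####..
.####..
......#
.......
.......
.......
.......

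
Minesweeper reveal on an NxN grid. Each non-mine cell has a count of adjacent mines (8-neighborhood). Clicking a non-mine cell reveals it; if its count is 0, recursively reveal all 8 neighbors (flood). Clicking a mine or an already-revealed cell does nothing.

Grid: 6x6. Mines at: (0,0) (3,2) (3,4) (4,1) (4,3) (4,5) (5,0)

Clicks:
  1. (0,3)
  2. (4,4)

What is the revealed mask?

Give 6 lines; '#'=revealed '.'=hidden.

Answer: .#####
.#####
.#####
......
....#.
......

Derivation:
Click 1 (0,3) count=0: revealed 15 new [(0,1) (0,2) (0,3) (0,4) (0,5) (1,1) (1,2) (1,3) (1,4) (1,5) (2,1) (2,2) (2,3) (2,4) (2,5)] -> total=15
Click 2 (4,4) count=3: revealed 1 new [(4,4)] -> total=16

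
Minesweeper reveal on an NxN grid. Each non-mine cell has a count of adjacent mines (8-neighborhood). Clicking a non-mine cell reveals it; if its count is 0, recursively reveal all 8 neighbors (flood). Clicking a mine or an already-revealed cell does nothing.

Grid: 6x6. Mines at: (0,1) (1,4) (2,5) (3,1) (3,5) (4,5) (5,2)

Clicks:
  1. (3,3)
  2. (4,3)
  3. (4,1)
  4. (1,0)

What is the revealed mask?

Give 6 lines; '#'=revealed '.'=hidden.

Click 1 (3,3) count=0: revealed 9 new [(2,2) (2,3) (2,4) (3,2) (3,3) (3,4) (4,2) (4,3) (4,4)] -> total=9
Click 2 (4,3) count=1: revealed 0 new [(none)] -> total=9
Click 3 (4,1) count=2: revealed 1 new [(4,1)] -> total=10
Click 4 (1,0) count=1: revealed 1 new [(1,0)] -> total=11

Answer: ......
#.....
..###.
..###.
.####.
......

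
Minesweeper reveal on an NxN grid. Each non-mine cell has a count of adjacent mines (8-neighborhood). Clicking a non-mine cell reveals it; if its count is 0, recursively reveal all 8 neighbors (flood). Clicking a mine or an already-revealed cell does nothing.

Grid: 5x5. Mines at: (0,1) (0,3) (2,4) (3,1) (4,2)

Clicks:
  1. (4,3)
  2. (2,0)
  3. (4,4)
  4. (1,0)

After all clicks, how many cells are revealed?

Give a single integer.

Click 1 (4,3) count=1: revealed 1 new [(4,3)] -> total=1
Click 2 (2,0) count=1: revealed 1 new [(2,0)] -> total=2
Click 3 (4,4) count=0: revealed 3 new [(3,3) (3,4) (4,4)] -> total=5
Click 4 (1,0) count=1: revealed 1 new [(1,0)] -> total=6

Answer: 6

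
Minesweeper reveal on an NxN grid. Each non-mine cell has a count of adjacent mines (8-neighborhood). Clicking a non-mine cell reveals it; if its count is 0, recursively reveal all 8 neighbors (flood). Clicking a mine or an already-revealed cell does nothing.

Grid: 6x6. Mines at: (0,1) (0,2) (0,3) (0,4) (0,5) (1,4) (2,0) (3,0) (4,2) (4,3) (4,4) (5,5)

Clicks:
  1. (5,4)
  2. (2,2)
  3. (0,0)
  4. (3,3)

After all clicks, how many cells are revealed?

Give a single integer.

Answer: 11

Derivation:
Click 1 (5,4) count=3: revealed 1 new [(5,4)] -> total=1
Click 2 (2,2) count=0: revealed 9 new [(1,1) (1,2) (1,3) (2,1) (2,2) (2,3) (3,1) (3,2) (3,3)] -> total=10
Click 3 (0,0) count=1: revealed 1 new [(0,0)] -> total=11
Click 4 (3,3) count=3: revealed 0 new [(none)] -> total=11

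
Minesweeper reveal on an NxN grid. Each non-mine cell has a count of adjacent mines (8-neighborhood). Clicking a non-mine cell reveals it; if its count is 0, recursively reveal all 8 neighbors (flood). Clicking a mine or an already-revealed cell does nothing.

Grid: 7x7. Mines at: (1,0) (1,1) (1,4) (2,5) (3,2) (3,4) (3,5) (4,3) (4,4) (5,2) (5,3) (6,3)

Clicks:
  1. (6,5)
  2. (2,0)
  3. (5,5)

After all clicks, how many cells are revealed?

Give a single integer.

Click 1 (6,5) count=0: revealed 8 new [(4,5) (4,6) (5,4) (5,5) (5,6) (6,4) (6,5) (6,6)] -> total=8
Click 2 (2,0) count=2: revealed 1 new [(2,0)] -> total=9
Click 3 (5,5) count=1: revealed 0 new [(none)] -> total=9

Answer: 9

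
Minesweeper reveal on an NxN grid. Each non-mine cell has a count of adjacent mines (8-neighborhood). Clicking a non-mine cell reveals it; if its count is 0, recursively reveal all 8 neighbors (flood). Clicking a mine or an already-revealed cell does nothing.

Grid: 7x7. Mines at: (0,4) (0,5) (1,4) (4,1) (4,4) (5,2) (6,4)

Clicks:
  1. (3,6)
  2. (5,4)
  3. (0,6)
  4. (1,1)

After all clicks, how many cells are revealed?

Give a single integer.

Click 1 (3,6) count=0: revealed 12 new [(1,5) (1,6) (2,5) (2,6) (3,5) (3,6) (4,5) (4,6) (5,5) (5,6) (6,5) (6,6)] -> total=12
Click 2 (5,4) count=2: revealed 1 new [(5,4)] -> total=13
Click 3 (0,6) count=1: revealed 1 new [(0,6)] -> total=14
Click 4 (1,1) count=0: revealed 16 new [(0,0) (0,1) (0,2) (0,3) (1,0) (1,1) (1,2) (1,3) (2,0) (2,1) (2,2) (2,3) (3,0) (3,1) (3,2) (3,3)] -> total=30

Answer: 30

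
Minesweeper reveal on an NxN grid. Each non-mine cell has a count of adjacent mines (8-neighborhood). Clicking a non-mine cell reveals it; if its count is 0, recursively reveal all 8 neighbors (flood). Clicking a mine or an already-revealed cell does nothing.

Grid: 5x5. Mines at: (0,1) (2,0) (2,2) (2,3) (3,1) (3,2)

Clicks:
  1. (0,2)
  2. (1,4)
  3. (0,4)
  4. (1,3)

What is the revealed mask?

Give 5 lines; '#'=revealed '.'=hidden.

Answer: ..###
..###
.....
.....
.....

Derivation:
Click 1 (0,2) count=1: revealed 1 new [(0,2)] -> total=1
Click 2 (1,4) count=1: revealed 1 new [(1,4)] -> total=2
Click 3 (0,4) count=0: revealed 4 new [(0,3) (0,4) (1,2) (1,3)] -> total=6
Click 4 (1,3) count=2: revealed 0 new [(none)] -> total=6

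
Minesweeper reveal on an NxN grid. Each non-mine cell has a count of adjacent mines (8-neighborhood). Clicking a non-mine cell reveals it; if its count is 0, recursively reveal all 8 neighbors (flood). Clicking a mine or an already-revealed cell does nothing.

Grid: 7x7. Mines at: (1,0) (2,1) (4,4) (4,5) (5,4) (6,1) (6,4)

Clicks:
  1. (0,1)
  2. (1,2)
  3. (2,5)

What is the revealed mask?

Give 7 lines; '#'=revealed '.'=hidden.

Answer: .######
.######
..#####
..#####
.......
.......
.......

Derivation:
Click 1 (0,1) count=1: revealed 1 new [(0,1)] -> total=1
Click 2 (1,2) count=1: revealed 1 new [(1,2)] -> total=2
Click 3 (2,5) count=0: revealed 20 new [(0,2) (0,3) (0,4) (0,5) (0,6) (1,1) (1,3) (1,4) (1,5) (1,6) (2,2) (2,3) (2,4) (2,5) (2,6) (3,2) (3,3) (3,4) (3,5) (3,6)] -> total=22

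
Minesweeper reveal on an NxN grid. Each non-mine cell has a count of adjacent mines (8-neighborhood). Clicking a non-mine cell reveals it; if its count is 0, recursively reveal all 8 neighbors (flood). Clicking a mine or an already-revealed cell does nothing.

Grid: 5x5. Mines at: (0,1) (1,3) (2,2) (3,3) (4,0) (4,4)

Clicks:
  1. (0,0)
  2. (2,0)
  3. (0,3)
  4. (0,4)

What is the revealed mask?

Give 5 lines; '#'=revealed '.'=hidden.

Click 1 (0,0) count=1: revealed 1 new [(0,0)] -> total=1
Click 2 (2,0) count=0: revealed 6 new [(1,0) (1,1) (2,0) (2,1) (3,0) (3,1)] -> total=7
Click 3 (0,3) count=1: revealed 1 new [(0,3)] -> total=8
Click 4 (0,4) count=1: revealed 1 new [(0,4)] -> total=9

Answer: #..##
##...
##...
##...
.....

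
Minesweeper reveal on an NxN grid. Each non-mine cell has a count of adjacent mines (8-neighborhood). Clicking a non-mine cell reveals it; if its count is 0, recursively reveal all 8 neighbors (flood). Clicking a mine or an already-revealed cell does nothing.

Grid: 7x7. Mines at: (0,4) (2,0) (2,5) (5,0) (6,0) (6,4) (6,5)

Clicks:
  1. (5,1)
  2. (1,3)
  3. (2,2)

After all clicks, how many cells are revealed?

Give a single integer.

Answer: 34

Derivation:
Click 1 (5,1) count=2: revealed 1 new [(5,1)] -> total=1
Click 2 (1,3) count=1: revealed 1 new [(1,3)] -> total=2
Click 3 (2,2) count=0: revealed 32 new [(0,0) (0,1) (0,2) (0,3) (1,0) (1,1) (1,2) (1,4) (2,1) (2,2) (2,3) (2,4) (3,1) (3,2) (3,3) (3,4) (3,5) (3,6) (4,1) (4,2) (4,3) (4,4) (4,5) (4,6) (5,2) (5,3) (5,4) (5,5) (5,6) (6,1) (6,2) (6,3)] -> total=34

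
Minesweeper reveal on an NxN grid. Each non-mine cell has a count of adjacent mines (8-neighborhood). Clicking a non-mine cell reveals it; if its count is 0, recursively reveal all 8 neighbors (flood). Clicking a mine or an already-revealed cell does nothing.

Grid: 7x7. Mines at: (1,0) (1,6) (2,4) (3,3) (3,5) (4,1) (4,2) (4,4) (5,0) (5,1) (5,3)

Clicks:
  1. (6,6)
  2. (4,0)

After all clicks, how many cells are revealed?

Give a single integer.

Click 1 (6,6) count=0: revealed 8 new [(4,5) (4,6) (5,4) (5,5) (5,6) (6,4) (6,5) (6,6)] -> total=8
Click 2 (4,0) count=3: revealed 1 new [(4,0)] -> total=9

Answer: 9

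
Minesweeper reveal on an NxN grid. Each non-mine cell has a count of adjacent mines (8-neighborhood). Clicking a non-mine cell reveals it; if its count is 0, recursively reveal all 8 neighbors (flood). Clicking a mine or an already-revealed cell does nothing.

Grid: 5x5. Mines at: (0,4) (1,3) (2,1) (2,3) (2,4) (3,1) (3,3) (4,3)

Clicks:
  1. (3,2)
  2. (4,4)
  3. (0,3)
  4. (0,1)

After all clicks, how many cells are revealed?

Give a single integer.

Answer: 9

Derivation:
Click 1 (3,2) count=5: revealed 1 new [(3,2)] -> total=1
Click 2 (4,4) count=2: revealed 1 new [(4,4)] -> total=2
Click 3 (0,3) count=2: revealed 1 new [(0,3)] -> total=3
Click 4 (0,1) count=0: revealed 6 new [(0,0) (0,1) (0,2) (1,0) (1,1) (1,2)] -> total=9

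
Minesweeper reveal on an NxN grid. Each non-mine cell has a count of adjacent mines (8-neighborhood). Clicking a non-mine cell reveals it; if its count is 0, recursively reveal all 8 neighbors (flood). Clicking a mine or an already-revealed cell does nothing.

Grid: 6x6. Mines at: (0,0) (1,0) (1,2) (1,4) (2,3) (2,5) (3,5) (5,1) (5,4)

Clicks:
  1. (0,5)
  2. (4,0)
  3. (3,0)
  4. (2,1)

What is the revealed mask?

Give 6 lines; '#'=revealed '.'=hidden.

Click 1 (0,5) count=1: revealed 1 new [(0,5)] -> total=1
Click 2 (4,0) count=1: revealed 1 new [(4,0)] -> total=2
Click 3 (3,0) count=0: revealed 8 new [(2,0) (2,1) (2,2) (3,0) (3,1) (3,2) (4,1) (4,2)] -> total=10
Click 4 (2,1) count=2: revealed 0 new [(none)] -> total=10

Answer: .....#
......
###...
###...
###...
......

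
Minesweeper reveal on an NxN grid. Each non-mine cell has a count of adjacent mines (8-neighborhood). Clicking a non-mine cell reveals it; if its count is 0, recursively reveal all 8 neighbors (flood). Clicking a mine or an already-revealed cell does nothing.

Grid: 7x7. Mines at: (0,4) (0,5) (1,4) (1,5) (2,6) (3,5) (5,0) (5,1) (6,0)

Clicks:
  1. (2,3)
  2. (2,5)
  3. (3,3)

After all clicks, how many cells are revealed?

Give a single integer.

Click 1 (2,3) count=1: revealed 1 new [(2,3)] -> total=1
Click 2 (2,5) count=4: revealed 1 new [(2,5)] -> total=2
Click 3 (3,3) count=0: revealed 34 new [(0,0) (0,1) (0,2) (0,3) (1,0) (1,1) (1,2) (1,3) (2,0) (2,1) (2,2) (2,4) (3,0) (3,1) (3,2) (3,3) (3,4) (4,0) (4,1) (4,2) (4,3) (4,4) (4,5) (4,6) (5,2) (5,3) (5,4) (5,5) (5,6) (6,2) (6,3) (6,4) (6,5) (6,6)] -> total=36

Answer: 36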